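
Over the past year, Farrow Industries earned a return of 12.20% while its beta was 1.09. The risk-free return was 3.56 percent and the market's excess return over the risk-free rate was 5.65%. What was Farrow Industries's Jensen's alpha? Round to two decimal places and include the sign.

+2.48%

CAPM benchmark = R_f + β(R_m − R_f) = 3.56% + 1.09 × 5.65% = 9.7185%
α = actual − benchmark = 12.20% − 9.7185% = +2.48%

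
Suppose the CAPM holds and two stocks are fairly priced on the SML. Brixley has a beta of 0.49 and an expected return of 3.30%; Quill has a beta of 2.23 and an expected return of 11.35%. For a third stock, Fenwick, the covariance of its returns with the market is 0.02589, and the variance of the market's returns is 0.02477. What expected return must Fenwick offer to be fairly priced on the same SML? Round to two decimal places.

5.87%

MRP = (11.35% − 3.30%) / (2.23 − 0.49) = 4.6264%
R_f = 3.30% − 0.49 × 4.6264% = 1.0331%
β_Fenwick = Cov / Var(R_m) = 0.02589 / 0.02477 = 1.0452
E(R_Fenwick) = R_f + β × MRP = 1.0331% + 1.0452 × 4.6264% = 5.87%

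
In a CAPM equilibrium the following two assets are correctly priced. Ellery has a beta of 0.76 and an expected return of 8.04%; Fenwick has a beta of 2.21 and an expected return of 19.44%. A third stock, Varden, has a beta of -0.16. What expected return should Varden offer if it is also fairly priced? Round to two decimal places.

0.81%

MRP (SML slope) = (19.44% − 8.04%) / (2.21 − 0.76) = 11.40% / 1.45 = 7.8621%
R_f (intercept) = 8.04% − 0.76 × 7.8621% = 2.0648%
E(R_Varden) = R_f + β × MRP = 2.0648% + -0.16 × 7.8621% = 0.81%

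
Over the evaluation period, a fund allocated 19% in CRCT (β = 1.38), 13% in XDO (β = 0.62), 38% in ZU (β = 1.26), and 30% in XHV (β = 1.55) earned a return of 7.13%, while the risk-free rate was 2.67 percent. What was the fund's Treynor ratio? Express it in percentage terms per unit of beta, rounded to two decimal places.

β_P = 0.19×1.38 + 0.13×0.62 + 0.38×1.26 + 0.30×1.55 = 1.2866
Treynor = (R_P − R_f) / β_P = (7.13% − 2.67%) / 1.2866 = 4.46% / 1.2866 = 3.47%

3.47%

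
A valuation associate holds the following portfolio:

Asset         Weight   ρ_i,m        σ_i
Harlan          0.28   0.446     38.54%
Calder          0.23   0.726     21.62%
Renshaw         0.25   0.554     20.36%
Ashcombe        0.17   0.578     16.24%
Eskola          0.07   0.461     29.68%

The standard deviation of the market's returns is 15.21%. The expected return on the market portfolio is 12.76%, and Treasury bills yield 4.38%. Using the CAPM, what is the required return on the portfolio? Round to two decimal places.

11.98%

β_Harlan = 0.446 × 38.54% / 15.21% = 1.1301
β_Calder = 0.726 × 21.62% / 15.21% = 1.0320
β_Renshaw = 0.554 × 20.36% / 15.21% = 0.7416
β_Ashcombe = 0.578 × 16.24% / 15.21% = 0.6171
β_Eskola = 0.461 × 29.68% / 15.21% = 0.8996
β_P = Σ w_i β_i = 0.28×1.1301 + 0.23×1.0320 + 0.25×0.7416 + 0.17×0.6171 + 0.07×0.8996 = 0.9071
MRP = 12.76% − 4.38% = 8.38%
E(R_P) = R_f + β_P × MRP = 4.38% + 0.9071 × 8.38% = 11.98%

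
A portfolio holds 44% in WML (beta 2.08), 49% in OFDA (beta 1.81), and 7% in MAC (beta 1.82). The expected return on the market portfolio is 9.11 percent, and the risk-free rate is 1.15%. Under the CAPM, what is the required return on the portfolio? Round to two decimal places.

16.51%

β_P = Σ w_i β_i = 0.44×2.08 + 0.49×1.81 + 0.07×1.82 = 1.9295
MRP = 9.11% − 1.15% = 7.96%
E(R_P) = R_f + β_P × MRP = 1.15% + 1.9295 × 7.96% = 16.51%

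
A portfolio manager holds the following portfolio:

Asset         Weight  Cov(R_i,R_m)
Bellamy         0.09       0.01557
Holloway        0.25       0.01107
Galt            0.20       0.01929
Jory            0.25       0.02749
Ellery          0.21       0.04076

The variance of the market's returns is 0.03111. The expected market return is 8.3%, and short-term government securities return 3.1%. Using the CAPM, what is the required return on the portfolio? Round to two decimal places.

β_Bellamy = 0.01557 / 0.03111 = 0.5005
β_Holloway = 0.01107 / 0.03111 = 0.3558
β_Galt = 0.01929 / 0.03111 = 0.6201
β_Jory = 0.02749 / 0.03111 = 0.8836
β_Ellery = 0.04076 / 0.03111 = 1.3102
β_P = Σ w_i β_i = 0.09×0.5005 + 0.25×0.3558 + 0.20×0.6201 + 0.25×0.8836 + 0.21×1.3102 = 0.7541
MRP = 8.3% − 3.1% = 5.20%
E(R_P) = R_f + β_P × MRP = 3.1% + 0.7541 × 5.2% = 7.02%

7.02%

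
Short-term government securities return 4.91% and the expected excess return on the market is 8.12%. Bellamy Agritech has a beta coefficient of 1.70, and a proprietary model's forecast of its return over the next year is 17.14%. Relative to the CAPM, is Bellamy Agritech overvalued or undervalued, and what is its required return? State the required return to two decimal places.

Required return = R_f + β·MRP = 4.91% + 1.70 × 8.12% = 18.71%
Forecast 17.14% < required 18.71% → the stock plots below the SML → overvalued.

Overvalued; required return 18.71%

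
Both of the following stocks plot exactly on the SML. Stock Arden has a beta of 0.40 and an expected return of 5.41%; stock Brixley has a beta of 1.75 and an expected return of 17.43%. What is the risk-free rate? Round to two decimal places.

1.85%

Both satisfy E(R) = R_f + β·MRP, so the slope of the SML is
MRP = (17.43% − 5.41%) / (1.75 − 0.40) = 12.02% / 1.35 = 8.9037%
R_f = E(R_Arden) − β_Arden·MRP = 5.41% − 0.40 × 8.9037% = 1.8485%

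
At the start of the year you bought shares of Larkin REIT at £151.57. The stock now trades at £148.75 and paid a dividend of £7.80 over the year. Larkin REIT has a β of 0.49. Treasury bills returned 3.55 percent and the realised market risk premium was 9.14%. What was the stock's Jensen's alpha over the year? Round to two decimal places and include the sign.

-4.74%

Realised HPR = (P1 + D1 − P0) / P0 = (148.75 + 7.80 − 151.57) / 151.57 = 4.98 / 151.57 = 3.2856%
CAPM required = R_f + β·MRP = 3.55% + 0.49 × 9.14% = 8.0286%
α = realised − required = 3.2856% − 8.0286% = -4.74%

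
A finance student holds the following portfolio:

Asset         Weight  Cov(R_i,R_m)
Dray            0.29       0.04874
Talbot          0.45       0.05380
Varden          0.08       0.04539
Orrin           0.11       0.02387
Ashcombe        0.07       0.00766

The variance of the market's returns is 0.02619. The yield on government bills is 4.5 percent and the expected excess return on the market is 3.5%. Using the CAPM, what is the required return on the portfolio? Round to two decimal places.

10.53%

β_Dray = 0.04874 / 0.02619 = 1.8610
β_Talbot = 0.05380 / 0.02619 = 2.0542
β_Varden = 0.04539 / 0.02619 = 1.7331
β_Orrin = 0.02387 / 0.02619 = 0.9114
β_Ashcombe = 0.00766 / 0.02619 = 0.2925
β_P = Σ w_i β_i = 0.29×1.8610 + 0.45×2.0542 + 0.08×1.7331 + 0.11×0.9114 + 0.07×0.2925 = 1.7235
E(R_P) = R_f + β_P × MRP = 4.5% + 1.7235 × 3.5% = 10.53%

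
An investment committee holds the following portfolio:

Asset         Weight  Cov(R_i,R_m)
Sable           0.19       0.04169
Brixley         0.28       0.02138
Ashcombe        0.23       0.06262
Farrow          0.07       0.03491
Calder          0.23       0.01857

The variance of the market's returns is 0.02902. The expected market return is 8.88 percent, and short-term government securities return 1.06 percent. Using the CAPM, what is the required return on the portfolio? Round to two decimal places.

10.50%

β_Sable = 0.04169 / 0.02902 = 1.4366
β_Brixley = 0.02138 / 0.02902 = 0.7367
β_Ashcombe = 0.06262 / 0.02902 = 2.1578
β_Farrow = 0.03491 / 0.02902 = 1.2030
β_Calder = 0.01857 / 0.02902 = 0.6399
β_P = Σ w_i β_i = 0.19×1.4366 + 0.28×0.7367 + 0.23×2.1578 + 0.07×1.2030 + 0.23×0.6399 = 1.2069
MRP = 8.88% − 1.06% = 7.82%
E(R_P) = R_f + β_P × MRP = 1.06% + 1.2069 × 7.82% = 10.50%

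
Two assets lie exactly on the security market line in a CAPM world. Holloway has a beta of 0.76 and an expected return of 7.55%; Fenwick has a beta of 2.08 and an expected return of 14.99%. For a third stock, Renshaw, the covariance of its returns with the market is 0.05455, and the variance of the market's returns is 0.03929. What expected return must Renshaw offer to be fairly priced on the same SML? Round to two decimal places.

11.09%

MRP = (14.99% − 7.55%) / (2.08 − 0.76) = 5.6364%
R_f = 7.55% − 0.76 × 5.6364% = 3.2663%
β_Renshaw = Cov / Var(R_m) = 0.05455 / 0.03929 = 1.3884
E(R_Renshaw) = R_f + β × MRP = 3.2663% + 1.3884 × 5.6364% = 11.09%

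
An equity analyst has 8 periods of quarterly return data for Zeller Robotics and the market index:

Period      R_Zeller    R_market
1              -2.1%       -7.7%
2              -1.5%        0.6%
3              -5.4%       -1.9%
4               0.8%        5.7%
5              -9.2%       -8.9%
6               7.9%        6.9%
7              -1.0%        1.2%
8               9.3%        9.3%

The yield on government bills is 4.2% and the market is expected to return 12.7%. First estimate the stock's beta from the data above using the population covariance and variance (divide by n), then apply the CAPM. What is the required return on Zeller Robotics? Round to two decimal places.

Mean R_i = (-2.1 − 1.5 − 5.4 + 0.8 − 9.2 + 7.9 − 1.0 + 9.3) / 8 = -0.1500%
Mean R_m = (-7.7 + 0.6 − 1.9 + 5.7 − 8.9 + 6.9 + 1.2 + 9.3) / 8 = 0.6500%
Σ(R_i − R̄_i)(R_m − R̄_m) = 252.5500  ⇒  Cov = 252.5500 / 8 = 31.5688
Σ(R_m − R̄_m)² = 307.1200  ⇒  Var(R_m) = 307.1200 / 8 = 38.3900
β = Cov / Var(R_m) = 31.5688 / 38.3900 = 0.8223
MRP = 12.7% − 4.2% = 8.50%
E(R) = R_f + β × MRP = 4.2% + 0.8223 × 8.5% = 11.19%

11.19%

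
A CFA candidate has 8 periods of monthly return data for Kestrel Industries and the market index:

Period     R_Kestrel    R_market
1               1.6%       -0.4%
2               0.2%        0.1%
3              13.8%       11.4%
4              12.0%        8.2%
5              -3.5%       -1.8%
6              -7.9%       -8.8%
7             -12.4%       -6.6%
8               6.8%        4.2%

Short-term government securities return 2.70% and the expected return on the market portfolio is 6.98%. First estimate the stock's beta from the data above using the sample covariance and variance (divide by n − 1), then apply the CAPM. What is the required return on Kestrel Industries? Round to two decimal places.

8.24%

Mean R_i = (1.6 + 0.2 + 13.8 + 12.0 − 3.5 − 7.9 − 12.4 + 6.8) / 8 = 1.3250%
Mean R_m = (-0.4 + 0.1 + 11.4 + 8.2 − 1.8 − 8.8 − 6.6 + 4.2) / 8 = 0.7875%
Σ(R_i − R̄_i)(R_m − R̄_m) = 432.9725  ⇒  Cov = 432.9725 / 7 = 61.8532
Σ(R_m − R̄_m)² = 334.2888  ⇒  Var(R_m) = 334.2888 / 7 = 47.7555
β = Cov / Var(R_m) = 61.8532 / 47.7555 = 1.2952
MRP = 6.98% − 2.70% = 4.28%
E(R) = R_f + β × MRP = 2.70% + 1.2952 × 4.28% = 8.24%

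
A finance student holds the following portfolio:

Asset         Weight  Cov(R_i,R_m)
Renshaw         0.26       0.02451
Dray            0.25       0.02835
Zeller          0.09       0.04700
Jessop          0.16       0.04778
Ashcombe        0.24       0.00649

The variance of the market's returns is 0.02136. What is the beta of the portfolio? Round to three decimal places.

1.259

β_Renshaw = 0.02451 / 0.02136 = 1.1475
β_Dray = 0.02835 / 0.02136 = 1.3272
β_Zeller = 0.04700 / 0.02136 = 2.2004
β_Jessop = 0.04778 / 0.02136 = 2.2369
β_Ashcombe = 0.00649 / 0.02136 = 0.3038
β_P = Σ w_i β_i = 0.26×1.1475 + 0.25×1.3272 + 0.09×2.2004 + 0.16×2.2369 + 0.24×0.3038 = 1.2590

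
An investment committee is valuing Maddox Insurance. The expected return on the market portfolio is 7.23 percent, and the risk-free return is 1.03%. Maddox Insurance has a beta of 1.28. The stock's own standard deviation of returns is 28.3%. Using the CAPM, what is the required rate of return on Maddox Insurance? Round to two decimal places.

8.97%

Market risk premium = E(R_m) − R_f = 7.23% − 1.03% = 6.20%
E(R) = R_f + β × MRP = 1.03% + 1.28 × 6.20% = 8.97%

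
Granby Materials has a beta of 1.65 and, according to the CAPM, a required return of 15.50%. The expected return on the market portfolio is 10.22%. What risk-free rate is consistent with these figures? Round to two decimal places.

E(R) = R_f + β(E(R_m) − R_f) = R_f(1 − β) + β·E(R_m)
15.50% = R_f × (1 − 1.65) + 1.65 × 10.22%
15.50% = R_f × -0.65 + 16.8630%
R_f = (15.50% − 16.8630%) / -0.65 = 2.10%

2.10%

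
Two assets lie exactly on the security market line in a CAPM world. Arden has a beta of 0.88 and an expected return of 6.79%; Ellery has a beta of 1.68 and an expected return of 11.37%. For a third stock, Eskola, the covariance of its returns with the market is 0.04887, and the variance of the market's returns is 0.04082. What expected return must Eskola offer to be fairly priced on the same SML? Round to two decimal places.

MRP = (11.37% − 6.79%) / (1.68 − 0.88) = 5.7250%
R_f = 6.79% − 0.88 × 5.7250% = 1.7520%
β_Eskola = Cov / Var(R_m) = 0.04887 / 0.04082 = 1.1972
E(R_Eskola) = R_f + β × MRP = 1.7520% + 1.1972 × 5.7250% = 8.61%

8.61%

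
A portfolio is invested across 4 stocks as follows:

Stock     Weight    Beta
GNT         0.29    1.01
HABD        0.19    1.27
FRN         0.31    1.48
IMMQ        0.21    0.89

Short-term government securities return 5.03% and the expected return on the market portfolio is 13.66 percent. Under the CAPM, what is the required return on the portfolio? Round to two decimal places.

15.21%

β_P = Σ w_i β_i = 0.29×1.01 + 0.19×1.27 + 0.31×1.48 + 0.21×0.89 = 1.1799
MRP = 13.66% − 5.03% = 8.63%
E(R_P) = R_f + β_P × MRP = 5.03% + 1.1799 × 8.63% = 15.21%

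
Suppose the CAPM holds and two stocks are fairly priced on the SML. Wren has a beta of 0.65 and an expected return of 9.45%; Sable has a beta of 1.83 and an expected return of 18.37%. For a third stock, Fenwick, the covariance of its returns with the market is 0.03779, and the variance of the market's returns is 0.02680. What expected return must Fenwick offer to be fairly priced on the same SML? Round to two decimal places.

15.20%

MRP = (18.37% − 9.45%) / (1.83 − 0.65) = 7.5593%
R_f = 9.45% − 0.65 × 7.5593% = 4.5365%
β_Fenwick = Cov / Var(R_m) = 0.03779 / 0.02680 = 1.4101
E(R_Fenwick) = R_f + β × MRP = 4.5365% + 1.4101 × 7.5593% = 15.20%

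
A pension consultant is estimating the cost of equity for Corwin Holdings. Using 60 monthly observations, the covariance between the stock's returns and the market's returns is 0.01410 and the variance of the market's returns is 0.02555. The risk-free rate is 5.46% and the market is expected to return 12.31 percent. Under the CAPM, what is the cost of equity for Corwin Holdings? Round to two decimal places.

β = Cov(R_i, R_m) / Var(R_m) = 0.01410 / 0.02555 = 0.5519
MRP = 12.31% − 5.46% = 6.85%
E(R) = R_f + β × MRP = 5.46% + 0.5519 × 6.85% = 9.24%

9.24%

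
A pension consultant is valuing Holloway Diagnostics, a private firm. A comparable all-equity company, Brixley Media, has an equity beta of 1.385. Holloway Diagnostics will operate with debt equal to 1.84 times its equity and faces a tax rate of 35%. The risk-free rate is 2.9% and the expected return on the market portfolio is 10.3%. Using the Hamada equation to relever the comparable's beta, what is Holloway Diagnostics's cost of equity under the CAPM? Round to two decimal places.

25.41%

β_L = β_U × [1 + (1 − t)(D/E)] = 1.385 × [1 + (1 − 0.35) × 1.84]
    = 1.385 × [1 + 0.65 × 1.84] = 1.385 × 2.1960 = 3.0415
MRP = 10.3% − 2.9% = 7.40%
E(R) = R_f + β_L × MRP = 2.9% + 3.0415 × 7.4% = 25.41%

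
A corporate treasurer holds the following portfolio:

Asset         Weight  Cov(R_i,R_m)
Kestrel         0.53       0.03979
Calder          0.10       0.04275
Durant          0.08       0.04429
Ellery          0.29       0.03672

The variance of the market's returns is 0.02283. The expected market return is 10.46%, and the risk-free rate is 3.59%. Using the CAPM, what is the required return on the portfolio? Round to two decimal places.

15.49%

β_Kestrel = 0.03979 / 0.02283 = 1.7429
β_Calder = 0.04275 / 0.02283 = 1.8725
β_Durant = 0.04429 / 0.02283 = 1.9400
β_Ellery = 0.03672 / 0.02283 = 1.6084
β_P = Σ w_i β_i = 0.53×1.7429 + 0.10×1.8725 + 0.08×1.9400 + 0.29×1.6084 = 1.7326
MRP = 10.46% − 3.59% = 6.87%
E(R_P) = R_f + β_P × MRP = 3.59% + 1.7326 × 6.87% = 15.49%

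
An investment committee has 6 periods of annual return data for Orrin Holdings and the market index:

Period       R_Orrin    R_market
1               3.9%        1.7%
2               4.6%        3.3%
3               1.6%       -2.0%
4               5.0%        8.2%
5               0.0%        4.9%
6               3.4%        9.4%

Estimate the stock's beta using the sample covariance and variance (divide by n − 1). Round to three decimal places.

Mean R_i = (3.9 + 4.6 + 1.6 + 5.0 + 0.0 + 3.4) / 6 = 3.0833%
Mean R_m = (1.7 + 3.3 − 2.0 + 8.2 + 4.9 + 9.4) / 6 = 4.2500%
Σ(R_i − R̄_i)(R_m − R̄_m) = 12.9450  ⇒  Cov = 12.9450 / 5 = 2.5890
Σ(R_m − R̄_m)² = 89.0150  ⇒  Var(R_m) = 89.0150 / 5 = 17.8030
β = Cov / Var(R_m) = 2.5890 / 17.8030 = 0.1454

0.145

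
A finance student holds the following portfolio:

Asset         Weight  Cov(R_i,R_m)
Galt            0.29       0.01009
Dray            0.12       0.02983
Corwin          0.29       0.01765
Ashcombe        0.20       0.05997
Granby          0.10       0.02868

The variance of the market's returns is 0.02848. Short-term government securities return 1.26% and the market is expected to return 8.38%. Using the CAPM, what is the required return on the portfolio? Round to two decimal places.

β_Galt = 0.01009 / 0.02848 = 0.3543
β_Dray = 0.02983 / 0.02848 = 1.0474
β_Corwin = 0.01765 / 0.02848 = 0.6197
β_Ashcombe = 0.05997 / 0.02848 = 2.1057
β_Granby = 0.02868 / 0.02848 = 1.0070
β_P = Σ w_i β_i = 0.29×0.3543 + 0.12×1.0474 + 0.29×0.6197 + 0.20×2.1057 + 0.10×1.0070 = 0.9300
MRP = 8.38% − 1.26% = 7.12%
E(R_P) = R_f + β_P × MRP = 1.26% + 0.9300 × 7.12% = 7.88%

7.88%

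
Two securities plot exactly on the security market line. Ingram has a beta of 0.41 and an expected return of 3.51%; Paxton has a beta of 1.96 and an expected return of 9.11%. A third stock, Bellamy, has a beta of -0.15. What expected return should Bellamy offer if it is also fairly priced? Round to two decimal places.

MRP (SML slope) = (9.11% − 3.51%) / (1.96 − 0.41) = 5.60% / 1.55 = 3.6129%
R_f (intercept) = 3.51% − 0.41 × 3.6129% = 2.0287%
E(R_Bellamy) = R_f + β × MRP = 2.0287% + -0.15 × 3.6129% = 1.49%

1.49%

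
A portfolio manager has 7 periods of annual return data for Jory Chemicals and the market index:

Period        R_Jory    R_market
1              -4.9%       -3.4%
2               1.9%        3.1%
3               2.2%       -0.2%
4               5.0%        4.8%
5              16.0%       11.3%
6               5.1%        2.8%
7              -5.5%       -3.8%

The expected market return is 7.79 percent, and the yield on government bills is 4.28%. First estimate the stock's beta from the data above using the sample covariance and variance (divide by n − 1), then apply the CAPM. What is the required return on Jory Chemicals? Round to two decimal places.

Mean R_i = (-4.9 + 1.9 + 2.2 + 5.0 + 16.0 + 5.1 − 5.5) / 7 = 2.8286%
Mean R_m = (-3.4 + 3.1 − 0.2 + 4.8 + 11.3 + 2.8 − 3.8) / 7 = 2.0857%
Σ(R_i − R̄_i)(R_m − R̄_m) = 220.7929  ⇒  Cov = 220.7929 / 6 = 36.7988
Σ(R_m − R̄_m)² = 163.7686  ⇒  Var(R_m) = 163.7686 / 6 = 27.2948
β = Cov / Var(R_m) = 36.7988 / 27.2948 = 1.3482
MRP = 7.79% − 4.28% = 3.51%
E(R) = R_f + β × MRP = 4.28% + 1.3482 × 3.51% = 9.01%

9.01%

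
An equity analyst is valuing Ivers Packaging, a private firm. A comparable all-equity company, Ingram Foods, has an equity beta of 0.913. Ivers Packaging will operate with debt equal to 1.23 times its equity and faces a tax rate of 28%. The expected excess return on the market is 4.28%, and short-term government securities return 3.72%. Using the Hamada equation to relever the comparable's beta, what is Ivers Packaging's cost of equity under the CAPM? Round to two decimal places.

β_L = β_U × [1 + (1 − t)(D/E)] = 0.913 × [1 + (1 − 0.28) × 1.23]
    = 0.913 × [1 + 0.72 × 1.23] = 0.913 × 1.8856 = 1.7216
E(R) = R_f + β_L × MRP = 3.72% + 1.7216 × 4.28% = 11.09%

11.09%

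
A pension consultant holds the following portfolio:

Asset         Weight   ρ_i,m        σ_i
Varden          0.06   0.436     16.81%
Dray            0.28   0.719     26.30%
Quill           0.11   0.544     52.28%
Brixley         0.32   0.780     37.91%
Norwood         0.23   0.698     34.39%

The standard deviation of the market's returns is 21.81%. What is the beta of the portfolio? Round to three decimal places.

β_Varden = 0.436 × 16.81% / 21.81% = 0.3360
β_Dray = 0.719 × 26.30% / 21.81% = 0.8670
β_Quill = 0.544 × 52.28% / 21.81% = 1.3040
β_Brixley = 0.780 × 37.91% / 21.81% = 1.3558
β_Norwood = 0.698 × 34.39% / 21.81% = 1.1006
β_P = Σ w_i β_i = 0.06×0.3360 + 0.28×0.8670 + 0.11×1.3040 + 0.32×1.3558 + 0.23×1.1006 = 1.0934

1.093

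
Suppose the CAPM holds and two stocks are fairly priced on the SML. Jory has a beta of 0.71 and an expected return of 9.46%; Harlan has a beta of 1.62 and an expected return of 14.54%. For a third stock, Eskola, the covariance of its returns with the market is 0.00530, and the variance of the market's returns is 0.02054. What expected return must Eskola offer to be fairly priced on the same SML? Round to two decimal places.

MRP = (14.54% − 9.46%) / (1.62 − 0.71) = 5.5824%
R_f = 9.46% − 0.71 × 5.5824% = 5.4965%
β_Eskola = Cov / Var(R_m) = 0.00530 / 0.02054 = 0.2580
E(R_Eskola) = R_f + β × MRP = 5.4965% + 0.2580 × 5.5824% = 6.94%

6.94%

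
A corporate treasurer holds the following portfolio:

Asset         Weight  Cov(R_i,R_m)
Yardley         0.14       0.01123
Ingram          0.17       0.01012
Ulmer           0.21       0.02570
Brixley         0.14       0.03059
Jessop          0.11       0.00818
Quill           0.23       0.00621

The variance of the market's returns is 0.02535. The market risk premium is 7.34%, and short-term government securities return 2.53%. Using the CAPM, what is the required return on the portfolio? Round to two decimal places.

6.96%

β_Yardley = 0.01123 / 0.02535 = 0.4430
β_Ingram = 0.01012 / 0.02535 = 0.3992
β_Ulmer = 0.02570 / 0.02535 = 1.0138
β_Brixley = 0.03059 / 0.02535 = 1.2067
β_Jessop = 0.00818 / 0.02535 = 0.3227
β_Quill = 0.00621 / 0.02535 = 0.2450
β_P = Σ w_i β_i = 0.14×0.4430 + 0.17×0.3992 + 0.21×1.0138 + 0.14×1.2067 + 0.11×0.3227 + 0.23×0.2450 = 0.6036
E(R_P) = R_f + β_P × MRP = 2.53% + 0.6036 × 7.34% = 6.96%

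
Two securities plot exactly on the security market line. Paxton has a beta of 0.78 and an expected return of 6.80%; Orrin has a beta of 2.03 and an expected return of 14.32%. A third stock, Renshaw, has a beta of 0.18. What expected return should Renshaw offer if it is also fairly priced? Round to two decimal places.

3.19%

MRP (SML slope) = (14.32% − 6.80%) / (2.03 − 0.78) = 7.52% / 1.25 = 6.0160%
R_f (intercept) = 6.80% − 0.78 × 6.0160% = 2.1075%
E(R_Renshaw) = R_f + β × MRP = 2.1075% + 0.18 × 6.0160% = 3.19%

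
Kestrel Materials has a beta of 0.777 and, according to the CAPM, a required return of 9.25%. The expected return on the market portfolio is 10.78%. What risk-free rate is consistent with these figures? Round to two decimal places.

E(R) = R_f + β(E(R_m) − R_f) = R_f(1 − β) + β·E(R_m)
9.25% = R_f × (1 − 0.777) + 0.777 × 10.78%
9.25% = R_f × 0.223 + 8.37606%
R_f = (9.25% − 8.37606%) / 0.223 = 3.92%

3.92%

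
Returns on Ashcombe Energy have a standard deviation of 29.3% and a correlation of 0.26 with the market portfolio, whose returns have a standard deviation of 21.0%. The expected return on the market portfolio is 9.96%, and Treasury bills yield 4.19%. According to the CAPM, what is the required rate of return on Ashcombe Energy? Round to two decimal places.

β = ρ × σ_i / σ_m = 0.26 × 29.3% / 21.0% = 0.3628
MRP = 9.96% − 4.19% = 5.77%
E(R) = 4.19% + 0.3628 × 5.77% = 6.28%

6.28%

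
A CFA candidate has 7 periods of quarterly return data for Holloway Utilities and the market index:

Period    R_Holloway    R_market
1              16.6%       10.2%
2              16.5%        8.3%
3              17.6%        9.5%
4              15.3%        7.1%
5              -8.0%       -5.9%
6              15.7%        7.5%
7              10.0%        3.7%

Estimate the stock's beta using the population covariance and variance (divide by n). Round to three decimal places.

1.625

Mean R_i = (16.6 + 16.5 + 17.6 + 15.3 − 8.0 + 15.7 + 10.0) / 7 = 11.9571%
Mean R_m = (10.2 + 8.3 + 9.5 + 7.1 − 5.9 + 7.5 + 3.7) / 7 = 5.7714%
Σ(R_i − R̄_i)(R_m − R̄_m) = 300.9814  ⇒  Cov = 300.9814 / 7 = 42.9973
Σ(R_m − R̄_m)² = 185.1743  ⇒  Var(R_m) = 185.1743 / 7 = 26.4535
β = Cov / Var(R_m) = 42.9973 / 26.4535 = 1.6254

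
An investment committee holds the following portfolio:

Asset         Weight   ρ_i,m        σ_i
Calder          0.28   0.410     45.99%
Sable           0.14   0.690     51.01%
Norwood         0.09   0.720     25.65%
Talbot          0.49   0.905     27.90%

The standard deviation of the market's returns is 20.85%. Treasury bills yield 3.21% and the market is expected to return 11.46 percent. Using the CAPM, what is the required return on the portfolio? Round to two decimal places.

β_Calder = 0.410 × 45.99% / 20.85% = 0.9044
β_Sable = 0.690 × 51.01% / 20.85% = 1.6881
β_Norwood = 0.720 × 25.65% / 20.85% = 0.8858
β_Talbot = 0.905 × 27.90% / 20.85% = 1.2110
β_P = Σ w_i β_i = 0.28×0.9044 + 0.14×1.6881 + 0.09×0.8858 + 0.49×1.2110 = 1.1627
MRP = 11.46% − 3.21% = 8.25%
E(R_P) = R_f + β_P × MRP = 3.21% + 1.1627 × 8.25% = 12.80%

12.80%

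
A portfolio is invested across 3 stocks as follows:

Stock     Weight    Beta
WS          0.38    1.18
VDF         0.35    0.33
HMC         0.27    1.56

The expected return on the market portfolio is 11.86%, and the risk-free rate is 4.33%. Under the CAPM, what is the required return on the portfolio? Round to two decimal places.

11.75%

β_P = Σ w_i β_i = 0.38×1.18 + 0.35×0.33 + 0.27×1.56 = 0.9851
MRP = 11.86% − 4.33% = 7.53%
E(R_P) = R_f + β_P × MRP = 4.33% + 0.9851 × 7.53% = 11.75%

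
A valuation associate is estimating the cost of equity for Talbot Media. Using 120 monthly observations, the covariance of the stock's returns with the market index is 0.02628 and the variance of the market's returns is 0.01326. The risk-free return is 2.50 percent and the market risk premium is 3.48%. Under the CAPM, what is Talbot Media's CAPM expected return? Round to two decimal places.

β = Cov(R_i, R_m) / Var(R_m) = 0.02628 / 0.01326 = 1.9819
E(R) = R_f + β × MRP = 2.50% + 1.9819 × 3.48% = 9.40%

9.40%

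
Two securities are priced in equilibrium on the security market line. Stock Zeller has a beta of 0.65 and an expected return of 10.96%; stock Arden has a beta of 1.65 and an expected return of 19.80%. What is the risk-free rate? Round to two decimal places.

Both satisfy E(R) = R_f + β·MRP, so the slope of the SML is
MRP = (19.80% − 10.96%) / (1.65 − 0.65) = 8.84% / 1.00 = 8.8400%
R_f = E(R_Zeller) − β_Zeller·MRP = 10.96% − 0.65 × 8.8400% = 5.2140%

5.21%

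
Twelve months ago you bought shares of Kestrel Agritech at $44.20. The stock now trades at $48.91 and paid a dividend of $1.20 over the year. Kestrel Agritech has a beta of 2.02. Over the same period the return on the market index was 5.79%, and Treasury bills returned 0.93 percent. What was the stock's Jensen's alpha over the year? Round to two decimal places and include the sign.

Realised HPR = (P1 + D1 − P0) / P0 = (48.91 + 1.20 − 44.20) / 44.20 = 5.91 / 44.20 = 13.3710%
MRP = 5.79% − 0.93% = 4.86%
CAPM required = R_f + β·MRP = 0.93% + 2.02 × 4.86% = 10.7472%
α = realised − required = 13.3710% − 10.7472% = +2.62%

+2.62%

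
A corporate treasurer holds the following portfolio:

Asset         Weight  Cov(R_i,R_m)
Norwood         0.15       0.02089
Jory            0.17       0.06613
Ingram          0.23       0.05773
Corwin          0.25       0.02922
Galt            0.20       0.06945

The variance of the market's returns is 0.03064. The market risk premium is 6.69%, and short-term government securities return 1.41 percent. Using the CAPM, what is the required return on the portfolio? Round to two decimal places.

12.08%

β_Norwood = 0.02089 / 0.03064 = 0.6818
β_Jory = 0.06613 / 0.03064 = 2.1583
β_Ingram = 0.05773 / 0.03064 = 1.8841
β_Corwin = 0.02922 / 0.03064 = 0.9537
β_Galt = 0.06945 / 0.03064 = 2.2666
β_P = Σ w_i β_i = 0.15×0.6818 + 0.17×2.1583 + 0.23×1.8841 + 0.25×0.9537 + 0.20×2.2666 = 1.5943
E(R_P) = R_f + β_P × MRP = 1.41% + 1.5943 × 6.69% = 12.08%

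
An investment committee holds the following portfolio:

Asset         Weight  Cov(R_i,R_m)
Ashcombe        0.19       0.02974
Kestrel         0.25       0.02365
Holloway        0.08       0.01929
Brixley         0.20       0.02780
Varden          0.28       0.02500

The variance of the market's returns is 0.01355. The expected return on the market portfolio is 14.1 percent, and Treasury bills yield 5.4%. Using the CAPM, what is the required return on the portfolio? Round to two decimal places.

β_Ashcombe = 0.02974 / 0.01355 = 2.1948
β_Kestrel = 0.02365 / 0.01355 = 1.7454
β_Holloway = 0.01929 / 0.01355 = 1.4236
β_Brixley = 0.02780 / 0.01355 = 2.0517
β_Varden = 0.02500 / 0.01355 = 1.8450
β_P = Σ w_i β_i = 0.19×2.1948 + 0.25×1.7454 + 0.08×1.4236 + 0.20×2.0517 + 0.28×1.8450 = 1.8942
MRP = 14.1% − 5.4% = 8.70%
E(R_P) = R_f + β_P × MRP = 5.4% + 1.8942 × 8.7% = 21.88%

21.88%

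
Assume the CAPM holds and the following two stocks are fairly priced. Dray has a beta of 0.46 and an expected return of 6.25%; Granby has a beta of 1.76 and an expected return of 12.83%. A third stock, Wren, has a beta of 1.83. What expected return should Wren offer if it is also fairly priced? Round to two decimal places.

MRP (SML slope) = (12.83% − 6.25%) / (1.76 − 0.46) = 6.58% / 1.30 = 5.0615%
R_f (intercept) = 6.25% − 0.46 × 5.0615% = 3.9217%
E(R_Wren) = R_f + β × MRP = 3.9217% + 1.83 × 5.0615% = 13.18%

13.18%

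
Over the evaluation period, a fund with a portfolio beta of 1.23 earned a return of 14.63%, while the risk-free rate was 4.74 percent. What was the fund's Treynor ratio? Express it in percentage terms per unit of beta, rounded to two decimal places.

Treynor = (R_P − R_f) / β_P = (14.63% − 4.74%) / 1.2300 = 9.89% / 1.2300 = 8.04%

8.04%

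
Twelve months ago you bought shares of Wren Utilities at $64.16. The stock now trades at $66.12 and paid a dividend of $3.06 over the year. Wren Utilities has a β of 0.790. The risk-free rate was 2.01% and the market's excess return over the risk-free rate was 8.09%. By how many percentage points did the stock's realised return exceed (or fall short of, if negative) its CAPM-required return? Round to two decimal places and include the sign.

-0.58%

Realised HPR = (P1 + D1 − P0) / P0 = (66.12 + 3.06 − 64.16) / 64.16 = 5.02 / 64.16 = 7.8242%
CAPM required = R_f + β·MRP = 2.01% + 0.790 × 8.09% = 8.40110%
α = realised − required = 7.8242% − 8.40110% = -0.58%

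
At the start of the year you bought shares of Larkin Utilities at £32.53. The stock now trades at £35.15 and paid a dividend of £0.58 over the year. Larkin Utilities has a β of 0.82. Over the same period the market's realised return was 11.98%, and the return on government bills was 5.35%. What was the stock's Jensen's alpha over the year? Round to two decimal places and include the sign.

Realised HPR = (P1 + D1 − P0) / P0 = (35.15 + 0.58 − 32.53) / 32.53 = 3.20 / 32.53 = 9.8371%
MRP = 11.98% − 5.35% = 6.63%
CAPM required = R_f + β·MRP = 5.35% + 0.82 × 6.63% = 10.7866%
α = realised − required = 9.8371% − 10.7866% = -0.95%

-0.95%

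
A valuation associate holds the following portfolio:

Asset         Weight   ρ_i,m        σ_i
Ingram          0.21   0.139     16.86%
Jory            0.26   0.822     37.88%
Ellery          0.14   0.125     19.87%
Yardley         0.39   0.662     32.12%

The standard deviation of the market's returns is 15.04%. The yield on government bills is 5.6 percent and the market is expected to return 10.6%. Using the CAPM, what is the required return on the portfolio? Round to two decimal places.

11.33%

β_Ingram = 0.139 × 16.86% / 15.04% = 0.1558
β_Jory = 0.822 × 37.88% / 15.04% = 2.0703
β_Ellery = 0.125 × 19.87% / 15.04% = 0.1651
β_Yardley = 0.662 × 32.12% / 15.04% = 1.4138
β_P = Σ w_i β_i = 0.21×0.1558 + 0.26×2.0703 + 0.14×0.1651 + 0.39×1.4138 = 1.1455
MRP = 10.6% − 5.6% = 5.00%
E(R_P) = R_f + β_P × MRP = 5.6% + 1.1455 × 5.0% = 11.33%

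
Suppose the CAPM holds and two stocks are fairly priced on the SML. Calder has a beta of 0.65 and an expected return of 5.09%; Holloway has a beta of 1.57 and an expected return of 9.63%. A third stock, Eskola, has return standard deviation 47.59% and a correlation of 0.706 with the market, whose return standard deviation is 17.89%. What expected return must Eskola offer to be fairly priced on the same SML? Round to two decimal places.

11.15%

MRP = (9.63% − 5.09%) / (1.57 − 0.65) = 4.9348%
R_f = 5.09% − 0.65 × 4.9348% = 1.8824%
β_Eskola = ρ·σ_i/σ_m = 0.706 × 47.59 / 17.89 = 1.8781
E(R_Eskola) = R_f + β × MRP = 1.8824% + 1.8781 × 4.9348% = 11.15%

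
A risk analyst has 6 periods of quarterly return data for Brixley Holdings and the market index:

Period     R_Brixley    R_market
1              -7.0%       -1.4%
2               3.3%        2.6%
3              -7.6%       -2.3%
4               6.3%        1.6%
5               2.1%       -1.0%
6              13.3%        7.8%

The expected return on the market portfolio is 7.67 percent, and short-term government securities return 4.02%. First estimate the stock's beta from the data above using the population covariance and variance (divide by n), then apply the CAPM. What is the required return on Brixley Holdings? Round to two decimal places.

11.10%

Mean R_i = (-7.0 + 3.3 − 7.6 + 6.3 + 2.1 + 13.3) / 6 = 1.7333%
Mean R_m = (-1.4 + 2.6 − 2.3 + 1.6 − 1.0 + 7.8) / 6 = 1.2167%
Σ(R_i − R̄_i)(R_m − R̄_m) = 134.9267  ⇒  Cov = 134.9267 / 6 = 22.4878
Σ(R_m − R̄_m)² = 69.5283  ⇒  Var(R_m) = 69.5283 / 6 = 11.5881
β = Cov / Var(R_m) = 22.4878 / 11.5881 = 1.9406
MRP = 7.67% − 4.02% = 3.65%
E(R) = R_f + β × MRP = 4.02% + 1.9406 × 3.65% = 11.10%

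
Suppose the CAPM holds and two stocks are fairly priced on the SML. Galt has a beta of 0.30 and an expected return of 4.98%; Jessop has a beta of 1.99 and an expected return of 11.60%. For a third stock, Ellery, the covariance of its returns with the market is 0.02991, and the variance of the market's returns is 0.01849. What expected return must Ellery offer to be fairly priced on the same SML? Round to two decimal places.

MRP = (11.60% − 4.98%) / (1.99 − 0.30) = 3.9172%
R_f = 4.98% − 0.30 × 3.9172% = 3.8048%
β_Ellery = Cov / Var(R_m) = 0.02991 / 0.01849 = 1.6176
E(R_Ellery) = R_f + β × MRP = 3.8048% + 1.6176 × 3.9172% = 10.14%

10.14%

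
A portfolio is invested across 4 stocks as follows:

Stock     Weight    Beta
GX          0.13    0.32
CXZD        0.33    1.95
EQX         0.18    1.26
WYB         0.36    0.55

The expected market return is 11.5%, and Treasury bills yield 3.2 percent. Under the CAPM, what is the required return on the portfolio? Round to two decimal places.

12.41%

β_P = Σ w_i β_i = 0.13×0.32 + 0.33×1.95 + 0.18×1.26 + 0.36×0.55 = 1.1099
MRP = 11.5% − 3.2% = 8.30%
E(R_P) = R_f + β_P × MRP = 3.2% + 1.1099 × 8.3% = 12.41%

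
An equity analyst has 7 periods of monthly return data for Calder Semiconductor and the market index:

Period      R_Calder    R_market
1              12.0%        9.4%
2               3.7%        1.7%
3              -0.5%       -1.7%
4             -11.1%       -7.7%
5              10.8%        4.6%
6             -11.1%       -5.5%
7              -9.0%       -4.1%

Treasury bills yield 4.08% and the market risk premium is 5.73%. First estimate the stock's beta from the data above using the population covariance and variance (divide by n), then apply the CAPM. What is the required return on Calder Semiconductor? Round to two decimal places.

13.21%

Mean R_i = (12.0 + 3.7 − 0.5 − 11.1 + 10.8 − 11.1 − 9.0) / 7 = -0.7429%
Mean R_m = (9.4 + 1.7 − 1.7 − 7.7 + 4.6 − 5.5 − 4.1) / 7 = -0.4714%
Σ(R_i − R̄_i)(R_m − R̄_m) = 350.5886  ⇒  Cov = 350.5886 / 7 = 50.0841
Σ(R_m − R̄_m)² = 220.0943  ⇒  Var(R_m) = 220.0943 / 7 = 31.4420
β = Cov / Var(R_m) = 50.0841 / 31.4420 = 1.5929
E(R) = R_f + β × MRP = 4.08% + 1.5929 × 5.73% = 13.21%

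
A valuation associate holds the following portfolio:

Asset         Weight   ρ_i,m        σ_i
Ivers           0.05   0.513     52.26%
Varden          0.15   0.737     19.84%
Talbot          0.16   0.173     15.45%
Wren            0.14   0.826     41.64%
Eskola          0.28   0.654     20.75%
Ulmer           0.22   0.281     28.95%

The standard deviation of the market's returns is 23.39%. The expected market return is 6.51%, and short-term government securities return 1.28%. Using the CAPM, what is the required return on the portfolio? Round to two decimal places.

β_Ivers = 0.513 × 52.26% / 23.39% = 1.1462
β_Varden = 0.737 × 19.84% / 23.39% = 0.6251
β_Talbot = 0.173 × 15.45% / 23.39% = 0.1143
β_Wren = 0.826 × 41.64% / 23.39% = 1.4705
β_Eskola = 0.654 × 20.75% / 23.39% = 0.5802
β_Ulmer = 0.281 × 28.95% / 23.39% = 0.3478
β_P = Σ w_i β_i = 0.05×1.1462 + 0.15×0.6251 + 0.16×0.1143 + 0.14×1.4705 + 0.28×0.5802 + 0.22×0.3478 = 0.6142
MRP = 6.51% − 1.28% = 5.23%
E(R_P) = R_f + β_P × MRP = 1.28% + 0.6142 × 5.23% = 4.49%

4.49%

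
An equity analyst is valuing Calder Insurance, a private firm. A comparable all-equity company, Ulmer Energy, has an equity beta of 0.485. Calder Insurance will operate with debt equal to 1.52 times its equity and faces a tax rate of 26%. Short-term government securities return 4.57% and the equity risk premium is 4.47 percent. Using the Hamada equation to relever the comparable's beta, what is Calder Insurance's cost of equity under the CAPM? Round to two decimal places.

β_L = β_U × [1 + (1 − t)(D/E)] = 0.485 × [1 + (1 − 0.26) × 1.52]
    = 0.485 × [1 + 0.74 × 1.52] = 0.485 × 2.1248 = 1.0305
E(R) = R_f + β_L × MRP = 4.57% + 1.0305 × 4.47% = 9.18%

9.18%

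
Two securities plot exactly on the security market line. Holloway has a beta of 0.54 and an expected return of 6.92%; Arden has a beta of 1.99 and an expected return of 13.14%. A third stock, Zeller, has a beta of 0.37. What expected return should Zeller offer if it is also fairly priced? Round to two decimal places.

MRP (SML slope) = (13.14% − 6.92%) / (1.99 − 0.54) = 6.22% / 1.45 = 4.2897%
R_f (intercept) = 6.92% − 0.54 × 4.2897% = 4.6036%
E(R_Zeller) = R_f + β × MRP = 4.6036% + 0.37 × 4.2897% = 6.19%

6.19%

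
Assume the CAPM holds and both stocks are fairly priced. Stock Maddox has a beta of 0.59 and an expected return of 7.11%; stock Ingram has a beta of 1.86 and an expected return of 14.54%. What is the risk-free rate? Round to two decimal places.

3.66%

Both satisfy E(R) = R_f + β·MRP, so the slope of the SML is
MRP = (14.54% − 7.11%) / (1.86 − 0.59) = 7.43% / 1.27 = 5.8504%
R_f = E(R_Maddox) − β_Maddox·MRP = 7.11% − 0.59 × 5.8504% = 3.6583%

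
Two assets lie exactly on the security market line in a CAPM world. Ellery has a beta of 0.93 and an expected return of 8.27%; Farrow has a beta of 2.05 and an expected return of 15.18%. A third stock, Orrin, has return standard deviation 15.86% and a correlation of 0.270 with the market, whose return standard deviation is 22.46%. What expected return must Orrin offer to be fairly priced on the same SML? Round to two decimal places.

MRP = (15.18% − 8.27%) / (2.05 − 0.93) = 6.1696%
R_f = 8.27% − 0.93 × 6.1696% = 2.5323%
β_Orrin = ρ·σ_i/σ_m = 0.270 × 15.86 / 22.46 = 0.1907
E(R_Orrin) = R_f + β × MRP = 2.5323% + 0.1907 × 6.1696% = 3.71%

3.71%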